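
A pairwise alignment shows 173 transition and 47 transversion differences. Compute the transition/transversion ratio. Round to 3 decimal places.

R = 173/47 = 3.680851… ≈ 3.681 (to 3 d.p.).

3.681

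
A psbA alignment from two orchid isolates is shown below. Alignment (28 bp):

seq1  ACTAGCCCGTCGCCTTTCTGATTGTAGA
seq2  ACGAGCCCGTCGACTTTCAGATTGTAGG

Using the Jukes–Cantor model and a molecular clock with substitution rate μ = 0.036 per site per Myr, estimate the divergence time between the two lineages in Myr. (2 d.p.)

2.20

The sequences differ at 4 of 28 sites (3, 13, 19, 28), so p = 4/28 ≈ 0.142857.
d = −(3/4) ln(1 − 4p/3) = −0.75 ln(1 − 0.190476) = −0.75 ln(0.809524)
  = −0.75 × (-0.211309) = 0.158482 substitutions/site.
Under a molecular clock d = 2μt, so t = d/(2μ) = 0.158482 / (2 × 0.036) = 2.20 Myr.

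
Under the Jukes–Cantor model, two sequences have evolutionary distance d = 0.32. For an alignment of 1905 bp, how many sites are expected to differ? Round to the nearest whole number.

496

Invert JC69: p = (3/4)(1 − e^(−4d/3)) = 0.75 × (1 − e^(-0.426667)) = 0.75 × (1 − 0.652681) = 0.260489.
Expected differing sites = pL ≈ 0.260489 × 1905 = 496.231545 ≈ 496.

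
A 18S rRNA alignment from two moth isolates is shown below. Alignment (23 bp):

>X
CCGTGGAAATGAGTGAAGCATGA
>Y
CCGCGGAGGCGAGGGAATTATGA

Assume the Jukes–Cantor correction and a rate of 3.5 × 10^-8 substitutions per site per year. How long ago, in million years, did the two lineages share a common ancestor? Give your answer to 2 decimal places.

The sequences differ at 7 of 23 sites (4, 8, 9, 10, 14, 18, 19), so p = 7/23 ≈ 0.304348.
d = −(3/4) ln(1 − 4p/3) = −0.75 ln(1 − 0.405797) = −0.75 ln(0.594203)
  = −0.75 × (-0.520534) = 0.390401 substitutions/site.
Under a molecular clock d = 2μt, so t = d/(2μ) = 0.390401 / (2 × 3.5 × 10^-8) = 5.58 million years.

5.58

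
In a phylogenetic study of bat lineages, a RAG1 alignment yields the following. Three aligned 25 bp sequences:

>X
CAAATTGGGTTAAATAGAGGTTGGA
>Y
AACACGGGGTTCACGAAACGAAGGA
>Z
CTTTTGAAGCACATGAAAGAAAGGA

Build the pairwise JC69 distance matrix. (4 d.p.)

d(X,Y) = 0.6626, d(X,Z) = 1.2071, d(Y,Z) = 0.7662

X–Y: 11/25 sites differ → p = 0.44, d = −0.75 ln(1 − 0.586667) = 0.662626 ≈ 0.6626.
X–Z: 15/25 sites differ → p = 0.6, d = −0.75 ln(1 − 0.8) = 1.207078 ≈ 1.2071.
Y–Z: 12/25 sites differ → p = 0.48, d = −0.75 ln(1 − 0.64) = 0.766238 ≈ 0.7662.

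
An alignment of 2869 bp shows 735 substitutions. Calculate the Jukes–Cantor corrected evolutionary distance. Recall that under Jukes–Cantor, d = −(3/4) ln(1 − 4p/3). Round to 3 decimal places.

p = 735/2869 ≈ 0.256187.
d = −(3/4) ln(1 − 4p/3) = −0.75 ln(1 − 0.341583) = −0.75 ln(0.658417)
  = −0.75 × (-0.417917) = 0.313438 substitutions/site.

0.313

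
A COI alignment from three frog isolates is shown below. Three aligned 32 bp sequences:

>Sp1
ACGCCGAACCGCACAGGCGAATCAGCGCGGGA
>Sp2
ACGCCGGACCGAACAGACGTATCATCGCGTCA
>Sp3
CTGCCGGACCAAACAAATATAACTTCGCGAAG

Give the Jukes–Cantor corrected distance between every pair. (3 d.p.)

Sp1–Sp2: 7/32 sites differ → p = 0.21875, d = −0.75 ln(1 − 0.291667) = 0.258631 ≈ 0.259.
Sp1–Sp3: 16/32 sites differ → p = 0.5, d = −0.75 ln(1 − 0.666667) = 0.823960 ≈ 0.824.
Sp2–Sp3: 11/32 sites differ → p = 0.34375, d = −0.75 ln(1 − 0.458333) = 0.459828 ≈ 0.460.

d(Sp1,Sp2) = 0.259, d(Sp1,Sp3) = 0.824, d(Sp2,Sp3) = 0.460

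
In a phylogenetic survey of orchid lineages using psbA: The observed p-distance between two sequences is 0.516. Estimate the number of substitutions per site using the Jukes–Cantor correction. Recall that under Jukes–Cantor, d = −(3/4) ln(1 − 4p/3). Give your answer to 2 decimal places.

d = −(3/4) ln(1 − 4p/3) = −0.75 ln(1 − 0.688) = −0.75 ln(0.312)
  = −0.75 × (-1.164752) = 0.873564 substitutions/site.

0.87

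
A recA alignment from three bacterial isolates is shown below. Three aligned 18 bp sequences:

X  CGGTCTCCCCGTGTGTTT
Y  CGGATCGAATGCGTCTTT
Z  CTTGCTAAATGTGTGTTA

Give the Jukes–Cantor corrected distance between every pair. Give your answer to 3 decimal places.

X–Y: 9/18 sites differ → p = 0.5, d = −0.75 ln(1 − 0.666667) = 0.823960 ≈ 0.824.
X–Z: 8/18 sites differ → p ≈ 0.444444, d = −0.75 ln(1 − 0.592592) = 0.673455 ≈ 0.673.
Y–Z: 9/18 sites differ → p = 0.5, d = −0.75 ln(1 − 0.666667) = 0.823960 ≈ 0.824.

d(X,Y) = 0.824, d(X,Z) = 0.673, d(Y,Z) = 0.824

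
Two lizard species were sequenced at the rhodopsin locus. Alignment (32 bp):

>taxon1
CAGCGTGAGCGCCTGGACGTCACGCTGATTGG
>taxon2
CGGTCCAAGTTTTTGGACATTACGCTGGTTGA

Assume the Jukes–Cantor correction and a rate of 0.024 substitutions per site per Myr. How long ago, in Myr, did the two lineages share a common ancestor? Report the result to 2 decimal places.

12.19

The sequences differ at 13 of 32 sites, so p = 13/32 = 0.40625.
d = −(3/4) ln(1 − 4p/3) = −0.75 ln(1 − 0.541667) = −0.75 ln(0.458333)
  = −0.75 × (-0.780159) = 0.585119 substitutions/site.
Under a molecular clock d = 2μt, so t = d/(2μ) = 0.585119 / (2 × 0.024) = 12.19 Myr.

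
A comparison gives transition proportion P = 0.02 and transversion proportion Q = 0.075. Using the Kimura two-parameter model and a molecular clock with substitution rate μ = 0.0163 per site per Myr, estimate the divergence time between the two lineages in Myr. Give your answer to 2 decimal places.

3.12

Under the Kimura two-parameter model, d = −½ ln(1 − 2P − Q) − ¼ ln(1 − 2Q).
1 − 2P − Q = 0.885, giving −½ ln(0.885) = 0.061084.
1 − 2Q = 0.85, giving −¼ ln(0.85) = 0.040630.
d = 0.061084 + 0.040630 = 0.101714.
Under a molecular clock d = 2μt, so t = d/(2μ) = 0.101714 / (2 × 0.0163) = 3.12 Myr.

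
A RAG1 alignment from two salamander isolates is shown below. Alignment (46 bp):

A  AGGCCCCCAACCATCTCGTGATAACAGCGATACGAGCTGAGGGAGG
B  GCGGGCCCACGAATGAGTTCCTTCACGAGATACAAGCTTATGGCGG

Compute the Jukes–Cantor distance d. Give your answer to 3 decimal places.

The sequences differ at 22 of 46 sites, so p = 22/46 ≈ 0.478261.
d = −(3/4) ln(1 − 4p/3) = −0.75 ln(1 − 0.637681) = −0.75 ln(0.362319)
  = −0.75 × (-1.015230) = 0.761423 substitutions/site.

0.761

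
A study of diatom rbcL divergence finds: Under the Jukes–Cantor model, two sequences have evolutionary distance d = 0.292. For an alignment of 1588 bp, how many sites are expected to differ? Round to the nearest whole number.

Invert JC69: p = (3/4)(1 − e^(−4d/3)) = 0.75 × (1 − e^(-0.389333)) = 0.75 × (1 − 0.677509) = 0.241868.
Expected differing sites = pL ≈ 0.241868 × 1588 = 384.086384 ≈ 384.

384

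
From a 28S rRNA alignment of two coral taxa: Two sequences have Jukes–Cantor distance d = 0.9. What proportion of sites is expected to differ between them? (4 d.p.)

0.5241

p = (3/4)(1 − e^(−4d/3)) = 0.75 × (1 − e^(-1.2)) = 0.75 × (1 − 0.301194) = 0.524105.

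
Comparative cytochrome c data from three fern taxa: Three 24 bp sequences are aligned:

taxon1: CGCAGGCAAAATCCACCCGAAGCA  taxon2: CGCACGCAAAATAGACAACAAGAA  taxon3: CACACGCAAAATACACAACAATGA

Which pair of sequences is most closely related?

taxon2 and taxon3

taxon1–taxon2: 7/24 differ, p = 0.292, d = 0.369.
taxon1–taxon3: 8/24 differ, p = 0.333, d = 0.441.
taxon2–taxon3: 4/24 differ, p = 0.167, d = 0.188.
The smallest distance is between taxon2 and taxon3.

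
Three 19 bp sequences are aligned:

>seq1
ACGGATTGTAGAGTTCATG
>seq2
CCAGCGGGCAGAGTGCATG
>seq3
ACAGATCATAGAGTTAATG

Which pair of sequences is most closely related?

seq1 and seq3

seq1–seq2: 7/19 differ, p = 0.368, d = 0.507.
seq1–seq3: 4/19 differ, p = 0.211, d = 0.247.
seq2–seq3: 8/19 differ, p = 0.421, d = 0.618.
The smallest distance is between seq1 and seq3.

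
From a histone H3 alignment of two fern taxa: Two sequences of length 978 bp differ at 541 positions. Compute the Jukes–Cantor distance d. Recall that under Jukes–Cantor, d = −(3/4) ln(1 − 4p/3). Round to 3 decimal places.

1.003

p = 541/978 ≈ 0.55317.
d = −(3/4) ln(1 − 4p/3) = −0.75 ln(1 − 0.73756) = −0.75 ln(0.26244)
  = −0.75 × (-1.337733) = 1.003300 substitutions/site.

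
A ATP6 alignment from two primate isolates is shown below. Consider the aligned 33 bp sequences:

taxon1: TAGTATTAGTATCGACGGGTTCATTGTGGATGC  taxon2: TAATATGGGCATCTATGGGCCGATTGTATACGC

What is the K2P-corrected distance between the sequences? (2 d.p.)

0.54

Of 33 sites, 8 differences are transitions and 4 are transversions, so P = 8/33 ≈ 0.242424 and Q = 4/33 ≈ 0.121212.
Under the Kimura two-parameter model, d = −½ ln(1 − 2P − Q) − ¼ ln(1 − 2Q).
1 − 2P − Q = 0.39394, giving −½ ln(0.39394) = 0.465778.
1 − 2Q = 0.757576, giving −¼ ln(0.757576) = 0.069408.
d = 0.465778 + 0.069408 = 0.535186.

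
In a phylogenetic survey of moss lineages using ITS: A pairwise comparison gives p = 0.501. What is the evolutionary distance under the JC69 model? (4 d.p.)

d = −(3/4) ln(1 − 4p/3) = −0.75 ln(1 − 0.668) = −0.75 ln(0.332)
  = −0.75 × (-1.102620) = 0.826965 substitutions/site.

0.8270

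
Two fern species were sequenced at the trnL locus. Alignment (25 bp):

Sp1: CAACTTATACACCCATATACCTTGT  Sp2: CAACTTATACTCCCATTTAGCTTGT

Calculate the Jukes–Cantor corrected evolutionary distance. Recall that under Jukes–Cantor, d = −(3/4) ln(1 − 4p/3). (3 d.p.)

0.131

The sequences differ at 3 of 25 sites (11, 17, 20), so p = 3/25 = 0.12.
d = −(3/4) ln(1 − 4p/3) = −0.75 ln(1 − 0.16) = −0.75 ln(0.84)
  = −0.75 × (-0.174353) = 0.130765 substitutions/site.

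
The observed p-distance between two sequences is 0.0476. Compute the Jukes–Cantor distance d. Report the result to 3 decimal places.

d = −(3/4) ln(1 − 4p/3) = −0.75 ln(1 − 0.063467) = −0.75 ln(0.936533)
  = −0.75 × (-0.065571) = 0.049178 substitutions/site.

0.049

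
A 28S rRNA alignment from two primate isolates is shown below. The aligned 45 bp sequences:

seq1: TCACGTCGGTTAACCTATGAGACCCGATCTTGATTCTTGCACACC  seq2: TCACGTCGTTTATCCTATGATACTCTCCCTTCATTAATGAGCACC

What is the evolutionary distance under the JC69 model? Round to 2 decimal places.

0.33

The sequences differ at 12 of 45 sites, so p = 12/45 ≈ 0.266667.
d = −(3/4) ln(1 − 4p/3) = −0.75 ln(1 − 0.355556) = −0.75 ln(0.644444)
  = −0.75 × (-0.439367) = 0.329525 substitutions/site.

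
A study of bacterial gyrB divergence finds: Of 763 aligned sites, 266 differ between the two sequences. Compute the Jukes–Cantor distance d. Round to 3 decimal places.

p = 266/763 ≈ 0.348624.
d = −(3/4) ln(1 − 4p/3) = −0.75 ln(1 − 0.464832) = −0.75 ln(0.535168)
  = −0.75 × (-0.625175) = 0.468881 substitutions/site.

0.469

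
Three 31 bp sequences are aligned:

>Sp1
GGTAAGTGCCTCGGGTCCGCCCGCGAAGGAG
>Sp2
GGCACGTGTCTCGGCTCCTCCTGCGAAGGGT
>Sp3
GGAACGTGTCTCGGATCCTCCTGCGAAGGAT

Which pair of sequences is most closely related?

Sp2 and Sp3

Sp1–Sp2: 8/31 differ, p = 0.258, d = 0.316.
Sp1–Sp3: 7/31 differ, p = 0.226, d = 0.269.
Sp2–Sp3: 3/31 differ, p = 0.097, d = 0.104.
The smallest distance is between Sp2 and Sp3.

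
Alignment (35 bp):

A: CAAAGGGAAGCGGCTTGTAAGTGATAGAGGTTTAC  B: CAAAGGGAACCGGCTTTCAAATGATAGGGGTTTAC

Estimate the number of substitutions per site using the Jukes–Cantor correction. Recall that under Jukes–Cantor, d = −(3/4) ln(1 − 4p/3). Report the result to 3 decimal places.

0.158

The sequences differ at 5 of 35 sites (10, 17, 18, 21, 28), so p = 5/35 ≈ 0.142857.
d = −(3/4) ln(1 − 4p/3) = −0.75 ln(1 − 0.190476) = −0.75 ln(0.809524)
  = −0.75 × (-0.211309) = 0.158482 substitutions/site.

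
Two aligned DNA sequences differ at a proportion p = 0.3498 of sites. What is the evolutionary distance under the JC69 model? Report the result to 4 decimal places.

0.4711

d = −(3/4) ln(1 − 4p/3) = −0.75 ln(1 − 0.4664) = −0.75 ln(0.5336)
  = −0.75 × (-0.628109) = 0.471082 substitutions/site.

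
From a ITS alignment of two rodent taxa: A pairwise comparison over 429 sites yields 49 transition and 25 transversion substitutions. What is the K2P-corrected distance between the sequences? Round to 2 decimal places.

0.20

P = 49/429 ≈ 0.114219 and Q = 25/429 ≈ 0.058275.
Under the Kimura two-parameter model, d = −½ ln(1 − 2P − Q) − ¼ ln(1 − 2Q).
1 − 2P − Q = 0.713287, giving −½ ln(0.713287) = 0.168936.
1 − 2Q = 0.88345, giving −¼ ln(0.88345) = 0.030980.
d = 0.168936 + 0.030980 = 0.199916.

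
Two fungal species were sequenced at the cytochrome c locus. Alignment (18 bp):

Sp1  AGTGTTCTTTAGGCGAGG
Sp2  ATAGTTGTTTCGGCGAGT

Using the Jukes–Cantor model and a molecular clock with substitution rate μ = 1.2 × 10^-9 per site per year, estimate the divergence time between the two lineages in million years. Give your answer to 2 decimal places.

144.57

The sequences differ at 5 of 18 sites (2, 3, 7, 11, 18), so p = 5/18 ≈ 0.277778.
d = −(3/4) ln(1 − 4p/3) = −0.75 ln(1 − 0.370371) = −0.75 ln(0.629629)
  = −0.75 × (-0.462625) = 0.346969 substitutions/site.
Under a molecular clock d = 2μt, so t = d/(2μ) = 0.346969 / (2 × 1.2 × 10^-9) = 144.57 million years.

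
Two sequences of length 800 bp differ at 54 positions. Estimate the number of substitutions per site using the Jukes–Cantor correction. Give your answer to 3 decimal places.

0.071

p = 54/800 = 0.0675.
d = −(3/4) ln(1 − 4p/3) = −0.75 ln(1 − 0.09) = −0.75 ln(0.91)
  = −0.75 × (-0.094311) = 0.070733 substitutions/site.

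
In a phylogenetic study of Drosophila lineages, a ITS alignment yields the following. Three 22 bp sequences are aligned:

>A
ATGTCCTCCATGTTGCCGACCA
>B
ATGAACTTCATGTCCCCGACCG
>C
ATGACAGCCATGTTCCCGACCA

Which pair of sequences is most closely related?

A–B: 6/22 differ, p = 0.273, d = 0.339.
A–C: 4/22 differ, p = 0.182, d = 0.208.
B–C: 6/22 differ, p = 0.273, d = 0.339.
The smallest distance is between A and C.

A and C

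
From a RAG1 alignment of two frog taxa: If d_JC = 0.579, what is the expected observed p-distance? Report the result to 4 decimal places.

0.4034

p = (3/4)(1 − e^(−4d/3)) = 0.75 × (1 − e^(-0.772)) = 0.75 × (1 − 0.462088) = 0.403434.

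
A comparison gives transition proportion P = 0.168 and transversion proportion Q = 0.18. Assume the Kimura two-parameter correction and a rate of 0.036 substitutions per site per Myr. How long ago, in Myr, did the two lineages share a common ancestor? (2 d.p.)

Under the Kimura two-parameter model, d = −½ ln(1 − 2P − Q) − ¼ ln(1 − 2Q).
1 − 2P − Q = 0.484, giving −½ ln(0.484) = 0.362835.
1 − 2Q = 0.64, giving −¼ ln(0.64) = 0.111572.
d = 0.362835 + 0.111572 = 0.474407.
Under a molecular clock d = 2μt, so t = d/(2μ) = 0.474407 / (2 × 0.036) = 6.59 Myr.

6.59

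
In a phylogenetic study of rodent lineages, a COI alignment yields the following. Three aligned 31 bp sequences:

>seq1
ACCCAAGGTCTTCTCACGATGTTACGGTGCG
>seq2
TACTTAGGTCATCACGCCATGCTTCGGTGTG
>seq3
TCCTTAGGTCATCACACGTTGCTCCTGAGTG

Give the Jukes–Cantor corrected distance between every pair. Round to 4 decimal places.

seq1–seq2: 11/31 sites differ → p ≈ 0.354839, d = −0.75 ln(1 − 0.473119) = 0.480585 ≈ 0.4806.
seq1–seq3: 11/31 sites differ → p ≈ 0.354839, d = −0.75 ln(1 − 0.473119) = 0.480585 ≈ 0.4806.
seq2–seq3: 7/31 sites differ → p ≈ 0.225806, d = −0.75 ln(1 − 0.301075) = 0.268659 ≈ 0.2687.

d(seq1,seq2) = 0.4806, d(seq1,seq3) = 0.4806, d(seq2,seq3) = 0.2687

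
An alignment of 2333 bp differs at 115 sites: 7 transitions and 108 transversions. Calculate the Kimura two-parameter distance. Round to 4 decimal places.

0.0511

P = 7/2333 ≈ 0.003 and Q = 108/2333 ≈ 0.046292.
Under the Kimura two-parameter model, d = −½ ln(1 − 2P − Q) − ¼ ln(1 − 2Q).
1 − 2P − Q = 0.947708, giving −½ ln(0.947708) = 0.026854.
1 − 2Q = 0.907416, giving −¼ ln(0.907416) = 0.024289.
d = 0.026854 + 0.024289 = 0.051143.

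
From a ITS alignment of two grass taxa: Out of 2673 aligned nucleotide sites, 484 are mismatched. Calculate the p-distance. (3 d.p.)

p = 484/2673 = 0.181069… ≈ 0.181 (to 3 d.p.).

0.181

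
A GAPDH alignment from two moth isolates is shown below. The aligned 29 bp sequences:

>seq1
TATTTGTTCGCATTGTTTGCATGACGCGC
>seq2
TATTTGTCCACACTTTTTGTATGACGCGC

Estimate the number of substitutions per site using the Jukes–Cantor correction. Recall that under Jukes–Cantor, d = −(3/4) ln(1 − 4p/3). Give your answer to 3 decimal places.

The sequences differ at 5 of 29 sites (8, 10, 13, 15, 20), so p = 5/29 ≈ 0.172414.
d = −(3/4) ln(1 − 4p/3) = −0.75 ln(1 − 0.229885) = −0.75 ln(0.770115)
  = −0.75 × (-0.261215) = 0.195911 substitutions/site.

0.196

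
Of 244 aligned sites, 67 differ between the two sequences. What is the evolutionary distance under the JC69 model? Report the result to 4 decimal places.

p = 67/244 ≈ 0.27459.
d = −(3/4) ln(1 − 4p/3) = −0.75 ln(1 − 0.36612) = −0.75 ln(0.63388)
  = −0.75 × (-0.455896) = 0.341922 substitutions/site.

0.3419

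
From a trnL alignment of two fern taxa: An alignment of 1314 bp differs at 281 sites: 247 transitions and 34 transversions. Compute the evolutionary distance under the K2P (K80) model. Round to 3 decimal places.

P = 247/1314 ≈ 0.187976 and Q = 34/1314 ≈ 0.025875.
Under the Kimura two-parameter model, d = −½ ln(1 − 2P − Q) − ¼ ln(1 − 2Q).
1 − 2P − Q = 0.598173, giving −½ ln(0.598173) = 0.256938.
1 − 2Q = 0.94825, giving −¼ ln(0.94825) = 0.013284.
d = 0.256938 + 0.013284 = 0.270222.

0.270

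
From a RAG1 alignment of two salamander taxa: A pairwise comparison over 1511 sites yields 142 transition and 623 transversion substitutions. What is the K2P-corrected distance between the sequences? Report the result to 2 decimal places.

0.89

P = 142/1511 ≈ 0.093977 and Q = 623/1511 ≈ 0.41231.
Under the Kimura two-parameter model, d = −½ ln(1 − 2P − Q) − ¼ ln(1 − 2Q).
1 − 2P − Q = 0.399736, giving −½ ln(0.399736) = 0.458475.
1 − 2Q = 0.17538, giving −¼ ln(0.17538) = 0.435200.
d = 0.458475 + 0.435200 = 0.893675.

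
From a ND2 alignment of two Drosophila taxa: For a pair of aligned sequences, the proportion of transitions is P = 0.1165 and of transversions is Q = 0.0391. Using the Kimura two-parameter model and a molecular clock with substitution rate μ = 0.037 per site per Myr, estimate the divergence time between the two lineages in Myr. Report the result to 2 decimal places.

2.42

Under the Kimura two-parameter model, d = −½ ln(1 − 2P − Q) − ¼ ln(1 − 2Q).
1 − 2P − Q = 0.7279, giving −½ ln(0.7279) = 0.158796.
1 − 2Q = 0.9218, giving −¼ ln(0.9218) = 0.020357.
d = 0.158796 + 0.020357 = 0.179153.
Under a molecular clock d = 2μt, so t = d/(2μ) = 0.179153 / (2 × 0.037) = 2.42 Myr.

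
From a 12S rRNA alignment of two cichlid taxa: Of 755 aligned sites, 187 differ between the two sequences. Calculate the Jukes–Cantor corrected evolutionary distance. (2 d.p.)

0.30

p = 187/755 ≈ 0.247682.
d = −(3/4) ln(1 − 4p/3) = −0.75 ln(1 − 0.330243) = −0.75 ln(0.669757)
  = −0.75 × (-0.400840) = 0.300630 substitutions/site.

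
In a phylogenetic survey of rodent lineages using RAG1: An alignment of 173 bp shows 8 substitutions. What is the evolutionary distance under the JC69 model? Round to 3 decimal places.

0.048

p = 8/173 ≈ 0.046243.
d = −(3/4) ln(1 − 4p/3) = −0.75 ln(1 − 0.061657) = −0.75 ln(0.938343)
  = −0.75 × (-0.063640) = 0.047730 substitutions/site.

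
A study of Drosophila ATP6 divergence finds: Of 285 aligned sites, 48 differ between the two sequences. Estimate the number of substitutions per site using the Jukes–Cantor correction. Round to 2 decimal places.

p = 48/285 ≈ 0.168421.
d = −(3/4) ln(1 − 4p/3) = −0.75 ln(1 − 0.224561) = −0.75 ln(0.775439)
  = −0.75 × (-0.254326) = 0.190745 substitutions/site.

0.19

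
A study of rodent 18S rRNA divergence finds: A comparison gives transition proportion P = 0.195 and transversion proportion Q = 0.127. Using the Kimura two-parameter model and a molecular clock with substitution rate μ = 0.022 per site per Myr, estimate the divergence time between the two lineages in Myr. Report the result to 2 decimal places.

Under the Kimura two-parameter model, d = −½ ln(1 − 2P − Q) − ¼ ln(1 − 2Q).
1 − 2P − Q = 0.483, giving −½ ln(0.483) = 0.363869.
1 − 2Q = 0.746, giving −¼ ln(0.746) = 0.073257.
d = 0.363869 + 0.073257 = 0.437126.
Under a molecular clock d = 2μt, so t = d/(2μ) = 0.437126 / (2 × 0.022) = 9.93 Myr.

9.93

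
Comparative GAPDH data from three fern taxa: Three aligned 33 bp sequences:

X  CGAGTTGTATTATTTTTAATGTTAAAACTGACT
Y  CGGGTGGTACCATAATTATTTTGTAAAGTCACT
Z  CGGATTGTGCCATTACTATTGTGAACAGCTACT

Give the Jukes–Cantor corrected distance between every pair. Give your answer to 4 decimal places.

d(X,Y) = 0.4975, d(X,Z) = 0.5587, d(Y,Z) = 0.3882

X–Y: 12/33 sites differ → p ≈ 0.363636, d = −0.75 ln(1 − 0.484848) = 0.497470 ≈ 0.4975.
X–Z: 13/33 sites differ → p ≈ 0.393939, d = −0.75 ln(1 − 0.525252) = 0.558728 ≈ 0.5587.
Y–Z: 10/33 sites differ → p ≈ 0.30303, d = −0.75 ln(1 − 0.40404) = 0.388186 ≈ 0.3882.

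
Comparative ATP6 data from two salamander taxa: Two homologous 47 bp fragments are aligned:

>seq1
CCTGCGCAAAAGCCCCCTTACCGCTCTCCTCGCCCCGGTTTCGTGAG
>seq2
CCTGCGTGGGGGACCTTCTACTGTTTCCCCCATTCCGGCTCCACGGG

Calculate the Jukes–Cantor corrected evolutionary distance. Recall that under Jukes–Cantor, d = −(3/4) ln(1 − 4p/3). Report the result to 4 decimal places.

0.7339

The sequences differ at 22 of 47 sites, so p = 22/47 ≈ 0.468085.
d = −(3/4) ln(1 − 4p/3) = −0.75 ln(1 − 0.624113) = −0.75 ln(0.375887)
  = −0.75 × (-0.978467) = 0.733850 substitutions/site.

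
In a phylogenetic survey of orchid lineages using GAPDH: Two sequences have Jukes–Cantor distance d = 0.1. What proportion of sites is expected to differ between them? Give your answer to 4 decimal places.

p = (3/4)(1 − e^(−4d/3)) = 0.75 × (1 − e^(-0.133333)) = 0.75 × (1 − 0.875174) = 0.093620.

0.0936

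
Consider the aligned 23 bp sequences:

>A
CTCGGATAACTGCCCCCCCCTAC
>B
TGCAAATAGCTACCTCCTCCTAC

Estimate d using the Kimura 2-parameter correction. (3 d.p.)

0.551

Of 23 sites, 7 differences are transitions and 1 are transversions, so P = 7/23 ≈ 0.304348 and Q = 1/23 ≈ 0.043478.
Under the Kimura two-parameter model, d = −½ ln(1 − 2P − Q) − ¼ ln(1 − 2Q).
1 − 2P − Q = 0.347826, giving −½ ln(0.347826) = 0.528026.
1 − 2Q = 0.913044, giving −¼ ln(0.913044) = 0.022743.
d = 0.528026 + 0.022743 = 0.550769.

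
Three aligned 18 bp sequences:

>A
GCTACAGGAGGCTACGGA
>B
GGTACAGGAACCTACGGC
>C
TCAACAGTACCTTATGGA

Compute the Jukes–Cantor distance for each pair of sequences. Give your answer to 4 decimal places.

A–B: 4/18 sites differ → p ≈ 0.222222, d = −0.75 ln(1 − 0.296296) = 0.263548 ≈ 0.2635.
A–C: 7/18 sites differ → p ≈ 0.388889, d = −0.75 ln(1 − 0.518519) = 0.548166 ≈ 0.5482.
B–C: 8/18 sites differ → p ≈ 0.444444, d = −0.75 ln(1 − 0.592592) = 0.673455 ≈ 0.6735.

d(A,B) = 0.2635, d(A,C) = 0.5482, d(B,C) = 0.6735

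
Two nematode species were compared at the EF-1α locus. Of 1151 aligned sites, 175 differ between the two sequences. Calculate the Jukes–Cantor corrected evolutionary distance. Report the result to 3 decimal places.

0.170

p = 175/1151 ≈ 0.152042.
d = −(3/4) ln(1 − 4p/3) = −0.75 ln(1 − 0.202723) = −0.75 ln(0.797277)
  = −0.75 × (-0.226553) = 0.169915 substitutions/site.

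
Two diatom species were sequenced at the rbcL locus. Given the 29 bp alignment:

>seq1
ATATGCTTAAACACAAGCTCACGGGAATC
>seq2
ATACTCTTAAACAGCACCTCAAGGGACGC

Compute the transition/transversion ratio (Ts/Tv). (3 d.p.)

0.143

Transitions are A↔G and C↔T; transversions are all other mismatches.
Transitions: 1. Transversions: 7.
R = 1/7 = 0.142857… ≈ 0.143 (to 3 d.p.).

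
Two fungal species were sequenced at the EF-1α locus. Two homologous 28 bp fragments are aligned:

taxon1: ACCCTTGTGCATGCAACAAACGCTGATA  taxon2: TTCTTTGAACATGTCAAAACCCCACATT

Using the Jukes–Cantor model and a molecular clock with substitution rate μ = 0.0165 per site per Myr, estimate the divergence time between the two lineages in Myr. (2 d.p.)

The sequences differ at 13 of 28 sites, so p = 13/28 ≈ 0.464286.
d = −(3/4) ln(1 − 4p/3) = −0.75 ln(1 − 0.619048) = −0.75 ln(0.380952)
  = −0.75 × (-0.965082) = 0.723812 substitutions/site.
Under a molecular clock d = 2μt, so t = d/(2μ) = 0.723812 / (2 × 0.0165) = 21.93 Myr.

21.93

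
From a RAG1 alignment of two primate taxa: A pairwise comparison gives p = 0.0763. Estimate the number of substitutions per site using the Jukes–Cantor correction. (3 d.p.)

d = −(3/4) ln(1 − 4p/3) = −0.75 ln(1 − 0.101733) = −0.75 ln(0.898267)
  = −0.75 × (-0.107288) = 0.080466 substitutions/site.

0.080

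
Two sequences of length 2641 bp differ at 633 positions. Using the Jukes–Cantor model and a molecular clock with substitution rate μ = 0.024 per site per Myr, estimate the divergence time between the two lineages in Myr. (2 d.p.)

6.02

p = 633/2641 ≈ 0.239682.
d = −(3/4) ln(1 − 4p/3) = −0.75 ln(1 − 0.319576) = −0.75 ln(0.680424)
  = −0.75 × (-0.385039) = 0.288779 substitutions/site.
Under a molecular clock d = 2μt, so t = d/(2μ) = 0.288779 / (2 × 0.024) = 6.02 Myr.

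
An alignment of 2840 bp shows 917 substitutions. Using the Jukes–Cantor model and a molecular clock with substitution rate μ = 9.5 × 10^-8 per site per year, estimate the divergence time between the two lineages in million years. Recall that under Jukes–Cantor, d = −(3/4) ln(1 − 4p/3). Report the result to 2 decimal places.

2.22

p = 917/2840 ≈ 0.322887.
d = −(3/4) ln(1 − 4p/3) = −0.75 ln(1 − 0.430516) = −0.75 ln(0.569484)
  = −0.75 × (-0.563025) = 0.422269 substitutions/site.
Under a molecular clock d = 2μt, so t = d/(2μ) = 0.422269 / (2 × 9.5 × 10^-8) = 2.22 million years.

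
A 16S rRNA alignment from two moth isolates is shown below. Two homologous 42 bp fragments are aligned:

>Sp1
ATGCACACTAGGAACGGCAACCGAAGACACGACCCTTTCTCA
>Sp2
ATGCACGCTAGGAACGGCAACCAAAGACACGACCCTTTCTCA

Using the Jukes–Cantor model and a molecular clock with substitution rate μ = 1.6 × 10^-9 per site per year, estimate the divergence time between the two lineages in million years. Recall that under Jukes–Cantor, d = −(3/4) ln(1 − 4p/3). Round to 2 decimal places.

15.37

The sequences differ at 2 of 42 sites (7, 23), so p = 2/42 ≈ 0.047619.
d = −(3/4) ln(1 − 4p/3) = −0.75 ln(1 − 0.063492) = −0.75 ln(0.936508)
  = −0.75 × (-0.065597) = 0.049198 substitutions/site.
Under a molecular clock d = 2μt, so t = d/(2μ) = 0.049198 / (2 × 1.6 × 10^-9) = 15.37 million years.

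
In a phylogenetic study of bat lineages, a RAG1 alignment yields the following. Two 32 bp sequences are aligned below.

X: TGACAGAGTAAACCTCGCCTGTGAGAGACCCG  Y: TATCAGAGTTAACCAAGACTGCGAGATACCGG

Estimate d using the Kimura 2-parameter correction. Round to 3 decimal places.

Of 32 sites, 2 differences are transitions and 7 are transversions, so P = 2/32 = 0.0625 and Q = 7/32 = 0.21875.
Under the Kimura two-parameter model, d = −½ ln(1 − 2P − Q) − ¼ ln(1 − 2Q).
1 − 2P − Q = 0.65625, giving −½ ln(0.65625) = 0.210607.
1 − 2Q = 0.5625, giving −¼ ln(0.5625) = 0.143841.
d = 0.210607 + 0.143841 = 0.354448.

0.354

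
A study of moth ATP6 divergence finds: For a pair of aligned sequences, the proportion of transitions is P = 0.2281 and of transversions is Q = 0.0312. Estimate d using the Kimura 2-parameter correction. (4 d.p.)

0.3502

Under the Kimura two-parameter model, d = −½ ln(1 − 2P − Q) − ¼ ln(1 − 2Q).
1 − 2P − Q = 0.5126, giving −½ ln(0.5126) = 0.334130.
1 − 2Q = 0.9376, giving −¼ ln(0.9376) = 0.016108.
d = 0.334130 + 0.016108 = 0.350238.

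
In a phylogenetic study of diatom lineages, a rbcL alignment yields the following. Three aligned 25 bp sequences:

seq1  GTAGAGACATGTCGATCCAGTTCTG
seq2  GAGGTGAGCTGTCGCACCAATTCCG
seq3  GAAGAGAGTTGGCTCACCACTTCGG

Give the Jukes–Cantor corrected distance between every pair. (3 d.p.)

d(seq1,seq2) = 0.490, d(seq1,seq3) = 0.490, d(seq2,seq3) = 0.351

seq1–seq2: 9/25 sites differ → p = 0.36, d = −0.75 ln(1 − 0.48) = 0.490445 ≈ 0.490.
seq1–seq3: 9/25 sites differ → p = 0.36, d = −0.75 ln(1 − 0.48) = 0.490445 ≈ 0.490.
seq2–seq3: 7/25 sites differ → p = 0.28, d = −0.75 ln(1 − 0.373333) = 0.350505 ≈ 0.351.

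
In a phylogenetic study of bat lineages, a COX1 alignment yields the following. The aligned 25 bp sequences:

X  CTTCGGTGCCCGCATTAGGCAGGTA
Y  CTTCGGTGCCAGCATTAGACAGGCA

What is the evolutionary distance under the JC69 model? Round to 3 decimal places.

0.131

The sequences differ at 3 of 25 sites (11, 19, 24), so p = 3/25 = 0.12.
d = −(3/4) ln(1 − 4p/3) = −0.75 ln(1 − 0.16) = −0.75 ln(0.84)
  = −0.75 × (-0.174353) = 0.130765 substitutions/site.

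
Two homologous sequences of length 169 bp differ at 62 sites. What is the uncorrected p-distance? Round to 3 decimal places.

0.367

p = 62/169 = 0.366863… ≈ 0.367 (to 3 d.p.).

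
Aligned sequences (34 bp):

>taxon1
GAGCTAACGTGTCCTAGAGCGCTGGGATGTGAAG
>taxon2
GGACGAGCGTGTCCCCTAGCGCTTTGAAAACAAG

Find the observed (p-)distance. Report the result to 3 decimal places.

The sequences differ at 13 of 34 positions.
p = 13/34 = 0.382352… ≈ 0.382 (to 3 d.p.).

0.382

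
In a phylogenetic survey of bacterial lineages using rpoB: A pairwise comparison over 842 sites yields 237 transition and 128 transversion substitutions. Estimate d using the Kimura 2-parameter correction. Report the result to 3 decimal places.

0.718

P = 237/842 ≈ 0.281473 and Q = 128/842 ≈ 0.152019.
Under the Kimura two-parameter model, d = −½ ln(1 − 2P − Q) − ¼ ln(1 − 2Q).
1 − 2P − Q = 0.285035, giving −½ ln(0.285035) = 0.627572.
1 − 2Q = 0.695962, giving −¼ ln(0.695962) = 0.090615.
d = 0.627572 + 0.090615 = 0.718187.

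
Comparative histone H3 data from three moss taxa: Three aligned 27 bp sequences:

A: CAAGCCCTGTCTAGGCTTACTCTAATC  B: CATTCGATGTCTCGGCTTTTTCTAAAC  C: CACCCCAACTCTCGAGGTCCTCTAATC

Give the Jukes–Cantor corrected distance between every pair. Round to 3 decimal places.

A–B: 8/27 sites differ → p ≈ 0.296296, d = −0.75 ln(1 − 0.395061) = 0.376971 ≈ 0.377.
A–C: 10/27 sites differ → p ≈ 0.37037, d = −0.75 ln(1 − 0.493827) = 0.510658 ≈ 0.511.
B–C: 11/27 sites differ → p ≈ 0.407407, d = −0.75 ln(1 − 0.543209) = 0.587647 ≈ 0.588.

d(A,B) = 0.377, d(A,C) = 0.511, d(B,C) = 0.588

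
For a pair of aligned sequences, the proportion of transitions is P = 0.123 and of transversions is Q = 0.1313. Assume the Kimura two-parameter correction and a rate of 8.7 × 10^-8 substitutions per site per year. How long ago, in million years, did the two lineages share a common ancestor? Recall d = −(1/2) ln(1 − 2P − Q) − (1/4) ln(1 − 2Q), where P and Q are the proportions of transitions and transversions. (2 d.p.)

1.80

Under the Kimura two-parameter model, d = −½ ln(1 − 2P − Q) − ¼ ln(1 − 2Q).
1 − 2P − Q = 0.6227, giving −½ ln(0.6227) = 0.236845.
1 − 2Q = 0.7374, giving −¼ ln(0.7374) = 0.076156.
d = 0.236845 + 0.076156 = 0.313001.
Under a molecular clock d = 2μt, so t = d/(2μ) = 0.313001 / (2 × 8.7 × 10^-8) = 1.80 million years.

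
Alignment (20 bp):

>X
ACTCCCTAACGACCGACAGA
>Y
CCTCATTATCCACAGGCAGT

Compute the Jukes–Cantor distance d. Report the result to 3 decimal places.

0.572

The sequences differ at 8 of 20 sites (1, 5, 6, 9, 11, 14, 16, 20), so p = 8/20 = 0.4.
d = −(3/4) ln(1 − 4p/3) = −0.75 ln(1 − 0.533333) = −0.75 ln(0.466667)
  = −0.75 × (-0.762139) = 0.571604 substitutions/site.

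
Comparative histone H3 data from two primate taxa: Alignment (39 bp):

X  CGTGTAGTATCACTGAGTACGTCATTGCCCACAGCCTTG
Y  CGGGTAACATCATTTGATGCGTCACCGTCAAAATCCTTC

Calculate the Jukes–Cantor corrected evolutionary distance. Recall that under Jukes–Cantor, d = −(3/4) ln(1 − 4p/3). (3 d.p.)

0.539

The sequences differ at 15 of 39 sites, so p = 15/39 ≈ 0.384615.
d = −(3/4) ln(1 − 4p/3) = −0.75 ln(1 − 0.51282) = −0.75 ln(0.48718)
  = −0.75 × (-0.719122) = 0.539342 substitutions/site.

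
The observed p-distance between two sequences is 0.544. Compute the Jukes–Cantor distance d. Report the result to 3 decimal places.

0.969

d = −(3/4) ln(1 − 4p/3) = −0.75 ln(1 − 0.725333) = −0.75 ln(0.274667)
  = −0.75 × (-1.292196) = 0.969147 substitutions/site.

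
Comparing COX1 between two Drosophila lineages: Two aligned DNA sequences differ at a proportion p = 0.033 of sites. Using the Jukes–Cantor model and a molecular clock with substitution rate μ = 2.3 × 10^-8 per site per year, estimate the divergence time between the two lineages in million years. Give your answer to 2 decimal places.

0.73

d = −(3/4) ln(1 − 4p/3) = −0.75 ln(1 − 0.044) = −0.75 ln(0.956)
  = −0.75 × (-0.044997) = 0.033748 substitutions/site.
Under a molecular clock d = 2μt, so t = d/(2μ) = 0.033748 / (2 × 2.3 × 10^-8) = 0.73 million years.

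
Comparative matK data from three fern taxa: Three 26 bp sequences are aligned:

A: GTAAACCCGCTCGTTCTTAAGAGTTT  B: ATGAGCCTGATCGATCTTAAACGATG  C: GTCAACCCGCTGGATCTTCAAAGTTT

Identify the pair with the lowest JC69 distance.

A–B: 10/26 differ, p = 0.385, d = 0.539.
A–C: 5/26 differ, p = 0.192, d = 0.222.
B–C: 10/26 differ, p = 0.385, d = 0.539.
The smallest distance is between A and C.

A and C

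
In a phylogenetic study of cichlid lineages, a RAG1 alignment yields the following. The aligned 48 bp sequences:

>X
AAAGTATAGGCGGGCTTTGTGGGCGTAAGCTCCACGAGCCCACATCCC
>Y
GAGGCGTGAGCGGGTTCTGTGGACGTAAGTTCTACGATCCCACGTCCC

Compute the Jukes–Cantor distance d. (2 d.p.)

The sequences differ at 13 of 48 sites, so p = 13/48 ≈ 0.270833.
d = −(3/4) ln(1 − 4p/3) = −0.75 ln(1 − 0.361111) = −0.75 ln(0.638889)
  = −0.75 × (-0.448025) = 0.336019 substitutions/site.

0.34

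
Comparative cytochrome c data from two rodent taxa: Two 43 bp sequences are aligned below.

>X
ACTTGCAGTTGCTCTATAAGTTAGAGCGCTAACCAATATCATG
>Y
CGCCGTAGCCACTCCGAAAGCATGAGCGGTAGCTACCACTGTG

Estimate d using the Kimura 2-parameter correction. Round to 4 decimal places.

1.0832

Of 43 sites, 15 differences are transitions and 7 are transversions, so P = 15/43 ≈ 0.348837 and Q = 7/43 ≈ 0.162791.
Under the Kimura two-parameter model, d = −½ ln(1 − 2P − Q) − ¼ ln(1 − 2Q).
1 − 2P − Q = 0.139535, giving −½ ln(0.139535) = 0.984720.
1 − 2Q = 0.674418, giving −¼ ln(0.674418) = 0.098476.
d = 0.984720 + 0.098476 = 1.083196.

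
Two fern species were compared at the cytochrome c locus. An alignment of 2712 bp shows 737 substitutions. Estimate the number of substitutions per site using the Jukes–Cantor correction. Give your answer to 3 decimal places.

p = 737/2712 ≈ 0.271755.
d = −(3/4) ln(1 − 4p/3) = −0.75 ln(1 − 0.36234) = −0.75 ln(0.63766)
  = −0.75 × (-0.449950) = 0.337463 substitutions/site.

0.337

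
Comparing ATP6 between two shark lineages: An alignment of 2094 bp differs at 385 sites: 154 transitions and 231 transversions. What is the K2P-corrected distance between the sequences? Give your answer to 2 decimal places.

0.21

P = 154/2094 ≈ 0.073543 and Q = 231/2094 ≈ 0.110315.
Under the Kimura two-parameter model, d = −½ ln(1 − 2P − Q) − ¼ ln(1 − 2Q).
1 − 2P − Q = 0.742599, giving −½ ln(0.742599) = 0.148800.
1 − 2Q = 0.77937, giving −¼ ln(0.77937) = 0.062317.
d = 0.148800 + 0.062317 = 0.211117.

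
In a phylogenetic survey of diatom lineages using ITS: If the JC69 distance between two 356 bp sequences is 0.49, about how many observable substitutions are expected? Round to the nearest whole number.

Invert JC69: p = (3/4)(1 − e^(−4d/3)) = 0.75 × (1 − e^(-0.653333)) = 0.75 × (1 − 0.520309) = 0.359768.
Expected differing sites = pL ≈ 0.359768 × 356 = 128.077408 ≈ 128.

128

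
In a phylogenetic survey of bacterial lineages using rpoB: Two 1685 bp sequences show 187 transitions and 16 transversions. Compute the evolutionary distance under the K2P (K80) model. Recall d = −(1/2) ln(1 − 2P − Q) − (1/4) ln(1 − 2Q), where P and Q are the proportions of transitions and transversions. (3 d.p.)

0.136

P = 187/1685 ≈ 0.110979 and Q = 16/1685 ≈ 0.009496.
Under the Kimura two-parameter model, d = −½ ln(1 − 2P − Q) − ¼ ln(1 − 2Q).
1 − 2P − Q = 0.768546, giving −½ ln(0.768546) = 0.131627.
1 − 2Q = 0.981008, giving −¼ ln(0.981008) = 0.004794.
d = 0.131627 + 0.004794 = 0.136421.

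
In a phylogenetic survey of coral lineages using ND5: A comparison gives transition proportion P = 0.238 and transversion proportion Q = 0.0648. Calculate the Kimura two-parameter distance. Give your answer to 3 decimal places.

0.424

Under the Kimura two-parameter model, d = −½ ln(1 − 2P − Q) − ¼ ln(1 − 2Q).
1 − 2P − Q = 0.4592, giving −½ ln(0.4592) = 0.389135.
1 − 2Q = 0.8704, giving −¼ ln(0.8704) = 0.034701.
d = 0.389135 + 0.034701 = 0.423836.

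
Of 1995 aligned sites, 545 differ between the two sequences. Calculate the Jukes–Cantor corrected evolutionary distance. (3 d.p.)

p = 545/1995 ≈ 0.273183.
d = −(3/4) ln(1 − 4p/3) = −0.75 ln(1 − 0.364244) = −0.75 ln(0.635756)
  = −0.75 × (-0.452940) = 0.339705 substitutions/site.

0.340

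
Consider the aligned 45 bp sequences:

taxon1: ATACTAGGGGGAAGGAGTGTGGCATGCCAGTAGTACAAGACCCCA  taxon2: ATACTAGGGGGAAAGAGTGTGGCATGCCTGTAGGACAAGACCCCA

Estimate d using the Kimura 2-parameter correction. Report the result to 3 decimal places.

Of 45 sites, 1 differences are transitions and 2 are transversions, so P = 1/45 ≈ 0.022222 and Q = 2/45 ≈ 0.044444.
Under the Kimura two-parameter model, d = −½ ln(1 − 2P − Q) − ¼ ln(1 − 2Q).
1 − 2P − Q = 0.911112, giving −½ ln(0.911112) = 0.046545.
1 − 2Q = 0.911112, giving −¼ ln(0.911112) = 0.023272.
d = 0.046545 + 0.023272 = 0.069817.

0.070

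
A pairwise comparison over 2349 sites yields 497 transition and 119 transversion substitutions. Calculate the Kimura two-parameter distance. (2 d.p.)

0.35

P = 497/2349 ≈ 0.211579 and Q = 119/2349 ≈ 0.05066.
Under the Kimura two-parameter model, d = −½ ln(1 − 2P − Q) − ¼ ln(1 − 2Q).
1 − 2P − Q = 0.526182, giving −½ ln(0.526182) = 0.321054.
1 − 2Q = 0.89868, giving −¼ ln(0.89868) = 0.026707.
d = 0.321054 + 0.026707 = 0.347761.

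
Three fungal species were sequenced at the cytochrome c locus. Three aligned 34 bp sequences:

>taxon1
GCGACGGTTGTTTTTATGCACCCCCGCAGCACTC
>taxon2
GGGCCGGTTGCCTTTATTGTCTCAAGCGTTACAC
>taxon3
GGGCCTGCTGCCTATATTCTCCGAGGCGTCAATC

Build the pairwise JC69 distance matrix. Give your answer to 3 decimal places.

d(taxon1,taxon2) = 0.597, d(taxon1,taxon3) = 0.665, d(taxon2,taxon3) = 0.373

taxon1–taxon2: 14/34 sites differ → p ≈ 0.411765, d = −0.75 ln(1 − 0.54902) = 0.597249 ≈ 0.597.
taxon1–taxon3: 15/34 sites differ → p ≈ 0.441176, d = −0.75 ln(1 − 0.588235) = 0.665477 ≈ 0.665.
taxon2–taxon3: 10/34 sites differ → p ≈ 0.294118, d = −0.75 ln(1 − 0.392157) = 0.373379 ≈ 0.373.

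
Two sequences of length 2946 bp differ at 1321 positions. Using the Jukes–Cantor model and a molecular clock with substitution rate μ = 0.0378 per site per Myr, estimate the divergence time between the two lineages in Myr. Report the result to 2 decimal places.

p = 1321/2946 ≈ 0.448405.
d = −(3/4) ln(1 − 4p/3) = −0.75 ln(1 − 0.597873) = −0.75 ln(0.402127)
  = −0.75 × (-0.910987) = 0.683240 substitutions/site.
Under a molecular clock d = 2μt, so t = d/(2μ) = 0.683240 / (2 × 0.0378) = 9.04 Myr.

9.04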